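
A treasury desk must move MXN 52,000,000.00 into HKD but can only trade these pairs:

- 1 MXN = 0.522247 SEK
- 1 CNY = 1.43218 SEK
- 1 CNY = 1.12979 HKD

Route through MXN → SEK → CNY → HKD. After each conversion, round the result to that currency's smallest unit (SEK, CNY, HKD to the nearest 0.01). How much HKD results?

HKD 21,422,957.16

MXN 52,000,000.00 × 0.522247 = SEK 27,156,844.00
SEK 27,156,844.00 ÷ 1.43218 = CNY 18,961,893.06
CNY 18,961,893.06 × 1.12979 = HKD 21,422,957.16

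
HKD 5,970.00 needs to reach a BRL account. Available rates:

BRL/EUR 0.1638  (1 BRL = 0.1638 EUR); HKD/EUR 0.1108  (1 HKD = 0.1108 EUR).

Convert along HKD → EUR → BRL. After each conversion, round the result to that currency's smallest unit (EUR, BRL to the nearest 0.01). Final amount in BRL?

BRL 4,038.34

HKD 5,970.00 × 0.1108 = EUR 661.48
EUR 661.48 ÷ 0.1638 = BRL 4,038.34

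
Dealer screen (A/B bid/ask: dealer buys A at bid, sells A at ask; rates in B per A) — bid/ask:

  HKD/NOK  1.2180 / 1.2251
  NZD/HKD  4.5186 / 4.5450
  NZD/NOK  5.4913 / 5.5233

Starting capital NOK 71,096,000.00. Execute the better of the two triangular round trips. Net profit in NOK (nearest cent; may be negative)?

Net result: NOK -252,873.31 (no profitable arbitrage after spreads)

Best loop NOK → NZD → HKD → NOK:
NOK 71,096,000.00 ÷ 5.5233 (buy NZD at ask) = NZD 12,872,014.92
NZD 12,872,014.92 × 4.5186 (sell NZD at bid) = HKD 58,163,486.61
HKD 58,163,486.61 × 1.2180 (sell HKD at bid) = NOK 70,843,126.69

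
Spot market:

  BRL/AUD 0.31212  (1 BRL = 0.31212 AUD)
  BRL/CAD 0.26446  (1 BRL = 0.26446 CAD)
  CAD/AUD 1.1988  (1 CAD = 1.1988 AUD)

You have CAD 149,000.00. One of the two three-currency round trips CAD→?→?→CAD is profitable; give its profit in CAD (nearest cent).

Profitable loop is CAD → AUD → BRL → CAD:
CAD 149,000.00 × 1.1988 = AUD 178,621.20
AUD 178,621.20 ÷ 0.31212 = BRL 572,283.74
BRL 572,283.74 × 0.26446 = CAD 151,346.16
Profit = CAD 151,346.16 − CAD 149,000.00

Profit: CAD 2,346.16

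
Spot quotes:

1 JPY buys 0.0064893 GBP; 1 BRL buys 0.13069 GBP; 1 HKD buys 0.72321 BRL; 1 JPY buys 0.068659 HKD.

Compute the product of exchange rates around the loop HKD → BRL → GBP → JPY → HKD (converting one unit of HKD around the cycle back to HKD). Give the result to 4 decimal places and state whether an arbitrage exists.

1.0000 (no arbitrage)

Around HKD → BRL → GBP → JPY → HKD: 1 × 0.72321 × 0.13069 ÷ 0.0064893 × 0.068659 = 1.000015
Product ≈ 1 (deviation 0.001%, within rounding noise).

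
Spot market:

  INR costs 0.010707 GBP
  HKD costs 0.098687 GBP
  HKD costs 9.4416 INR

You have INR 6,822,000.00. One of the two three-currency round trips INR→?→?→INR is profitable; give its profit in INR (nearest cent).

Profitable loop is INR → GBP → HKD → INR:
INR 6,822,000.00 × 0.010707 = GBP 73,043.15
GBP 73,043.15 ÷ 0.098687 = HKD 740,149.71
HKD 740,149.71 × 9.4416 = INR 6,988,197.46
Profit = INR 6,988,197.46 − INR 6,822,000.00

Profit: INR 166,197.46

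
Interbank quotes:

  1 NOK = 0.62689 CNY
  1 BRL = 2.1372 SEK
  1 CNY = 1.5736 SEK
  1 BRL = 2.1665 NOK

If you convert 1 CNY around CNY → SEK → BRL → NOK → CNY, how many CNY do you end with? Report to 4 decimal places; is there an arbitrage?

Around CNY → SEK → BRL → NOK → CNY: 1 × 1.5736 ÷ 2.1372 × 2.1665 × 0.62689 = 0.999998
Product ≈ 1 (deviation 0.000%, within rounding noise).

1.0000 (no arbitrage)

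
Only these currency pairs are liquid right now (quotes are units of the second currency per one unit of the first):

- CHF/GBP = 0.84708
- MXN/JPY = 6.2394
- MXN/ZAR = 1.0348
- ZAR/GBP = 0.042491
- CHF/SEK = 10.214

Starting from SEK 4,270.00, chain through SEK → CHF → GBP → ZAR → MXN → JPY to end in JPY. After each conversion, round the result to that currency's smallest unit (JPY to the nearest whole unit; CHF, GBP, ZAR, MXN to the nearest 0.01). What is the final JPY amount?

JPY 50,250

SEK 4,270.00 ÷ 10.214 = CHF 418.05
CHF 418.05 × 0.84708 = GBP 354.12
GBP 354.12 ÷ 0.042491 = ZAR 8,334.00
ZAR 8,334.00 ÷ 1.0348 = MXN 8,053.73
MXN 8,053.73 × 6.2394 = JPY 50,250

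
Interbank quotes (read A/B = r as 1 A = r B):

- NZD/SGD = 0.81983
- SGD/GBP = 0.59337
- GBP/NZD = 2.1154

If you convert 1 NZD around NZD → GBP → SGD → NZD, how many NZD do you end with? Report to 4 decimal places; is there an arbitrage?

0.9718 (arbitrage exists)

Around NZD → GBP → SGD → NZD: 1 ÷ 2.1154 ÷ 0.59337 ÷ 0.81983 = 0.971758
Product < 1; profitable direction is NZD → SGD → GBP → NZD.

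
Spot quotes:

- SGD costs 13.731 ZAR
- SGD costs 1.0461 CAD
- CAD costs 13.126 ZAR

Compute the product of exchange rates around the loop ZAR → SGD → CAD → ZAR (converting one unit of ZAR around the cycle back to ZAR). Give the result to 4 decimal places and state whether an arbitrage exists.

Around ZAR → SGD → CAD → ZAR: 1 ÷ 13.731 × 1.0461 × 13.126 = 1.000008
Product ≈ 1 (deviation 0.001%, within rounding noise).

1.0000 (no arbitrage)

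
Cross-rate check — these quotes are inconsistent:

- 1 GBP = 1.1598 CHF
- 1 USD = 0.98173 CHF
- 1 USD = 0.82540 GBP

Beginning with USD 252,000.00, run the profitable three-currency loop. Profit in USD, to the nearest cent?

Profit: USD 6,431.25

Profitable loop is USD → CHF → GBP → USD:
USD 252,000.00 × 0.98173 = CHF 247,395.96
CHF 247,395.96 ÷ 1.1598 = GBP 213,309.16
GBP 213,309.16 ÷ 0.82540 = USD 258,431.25
Profit = USD 258,431.25 − USD 252,000.00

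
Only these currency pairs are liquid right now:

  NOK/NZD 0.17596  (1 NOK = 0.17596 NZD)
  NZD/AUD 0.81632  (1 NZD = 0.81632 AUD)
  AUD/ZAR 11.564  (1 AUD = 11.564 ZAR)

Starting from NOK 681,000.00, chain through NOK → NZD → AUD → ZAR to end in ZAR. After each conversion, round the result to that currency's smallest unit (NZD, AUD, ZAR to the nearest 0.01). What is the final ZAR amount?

ZAR 1,131,174.41

NOK 681,000.00 × 0.17596 = NZD 119,828.76
NZD 119,828.76 × 0.81632 = AUD 97,818.61
AUD 97,818.61 × 11.564 = ZAR 1,131,174.41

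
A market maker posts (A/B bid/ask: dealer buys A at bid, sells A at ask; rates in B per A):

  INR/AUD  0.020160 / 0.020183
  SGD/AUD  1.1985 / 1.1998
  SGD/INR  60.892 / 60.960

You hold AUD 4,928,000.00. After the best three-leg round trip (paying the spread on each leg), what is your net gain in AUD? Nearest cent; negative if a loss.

Best loop AUD → SGD → INR → AUD:
AUD 4,928,000.00 ÷ 1.1998 (buy SGD at ask) = SGD 4,107,351.23
SGD 4,107,351.23 × 60.892 (sell SGD at bid) = INR 250,104,830.81
INR 250,104,830.81 × 0.020160 (sell INR at bid) = AUD 5,042,113.39

Net profit: AUD 114,113.39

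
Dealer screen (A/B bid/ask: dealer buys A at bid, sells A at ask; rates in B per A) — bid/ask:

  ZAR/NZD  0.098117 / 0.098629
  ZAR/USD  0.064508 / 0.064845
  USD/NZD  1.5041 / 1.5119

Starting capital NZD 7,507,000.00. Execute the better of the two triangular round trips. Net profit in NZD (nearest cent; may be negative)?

Net profit: NZD 5,960.67

Best loop NZD → USD → ZAR → NZD:
NZD 7,507,000.00 ÷ 1.5119 (buy USD at ask) = USD 4,965,275.48
USD 4,965,275.48 ÷ 0.064845 (buy ZAR at ask) = ZAR 76,571,447.01
ZAR 76,571,447.01 × 0.098117 (sell ZAR at bid) = NZD 7,512,960.67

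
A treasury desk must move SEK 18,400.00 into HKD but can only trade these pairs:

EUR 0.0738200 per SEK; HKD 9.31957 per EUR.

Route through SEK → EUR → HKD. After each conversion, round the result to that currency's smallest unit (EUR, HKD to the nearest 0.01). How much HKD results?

HKD 12,658.68

SEK 18,400.00 × 0.0738200 = EUR 1,358.29
EUR 1,358.29 × 9.31957 = HKD 12,658.68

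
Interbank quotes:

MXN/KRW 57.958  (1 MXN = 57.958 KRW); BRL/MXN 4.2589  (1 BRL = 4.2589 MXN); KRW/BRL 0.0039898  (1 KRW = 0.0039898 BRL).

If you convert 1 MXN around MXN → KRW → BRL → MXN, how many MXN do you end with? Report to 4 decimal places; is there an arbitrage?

0.9848 (arbitrage exists)

Around MXN → KRW → BRL → MXN: 1 × 57.958 × 0.0039898 × 4.2589 = 0.984832
Product < 1; profitable direction is MXN → BRL → KRW → MXN.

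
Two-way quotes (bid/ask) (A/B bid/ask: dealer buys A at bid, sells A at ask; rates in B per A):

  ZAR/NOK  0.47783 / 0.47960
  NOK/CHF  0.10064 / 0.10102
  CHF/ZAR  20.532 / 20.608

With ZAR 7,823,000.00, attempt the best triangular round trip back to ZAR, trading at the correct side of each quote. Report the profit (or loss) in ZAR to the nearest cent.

Net profit: ZAR 12,215.50

Best loop ZAR → CHF → NOK → ZAR:
ZAR 7,823,000.00 ÷ 20.608 (buy CHF at ask) = CHF 379,609.86
CHF 379,609.86 ÷ 0.10102 (buy NOK at ask) = NOK 3,757,769.36
NOK 3,757,769.36 ÷ 0.47960 (buy ZAR at ask) = ZAR 7,835,215.50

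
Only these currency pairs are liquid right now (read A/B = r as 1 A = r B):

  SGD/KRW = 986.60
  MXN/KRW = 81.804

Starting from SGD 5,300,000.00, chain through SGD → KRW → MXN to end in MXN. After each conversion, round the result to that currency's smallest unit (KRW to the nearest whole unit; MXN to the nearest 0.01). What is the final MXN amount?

MXN 63,920,835.17

SGD 5,300,000.00 × 986.60 = KRW 5,228,980,000
KRW 5,228,980,000 ÷ 81.804 = MXN 63,920,835.17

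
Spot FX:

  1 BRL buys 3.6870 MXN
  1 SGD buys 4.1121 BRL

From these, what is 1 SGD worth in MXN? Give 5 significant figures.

SGD/MXN = 15.161

1 SGD × 4.1121 = 4.1121 BRL
4.1121 BRL × 3.6870 = 15.1613 MXN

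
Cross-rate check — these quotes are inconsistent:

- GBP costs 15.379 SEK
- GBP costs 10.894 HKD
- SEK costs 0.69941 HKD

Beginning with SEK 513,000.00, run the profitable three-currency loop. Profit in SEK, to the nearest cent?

Profit: SEK 6,570.88

Profitable loop is SEK → GBP → HKD → SEK:
SEK 513,000.00 ÷ 15.379 = GBP 33,357.18
GBP 33,357.18 × 10.894 = HKD 363,393.07
HKD 363,393.07 ÷ 0.69941 = SEK 519,570.88
Profit = SEK 519,570.88 − SEK 513,000.00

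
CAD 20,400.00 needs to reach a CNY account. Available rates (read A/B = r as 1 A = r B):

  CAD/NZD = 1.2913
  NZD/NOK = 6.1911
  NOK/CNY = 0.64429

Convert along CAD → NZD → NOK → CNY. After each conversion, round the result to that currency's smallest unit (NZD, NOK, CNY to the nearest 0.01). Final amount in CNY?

CAD 20,400.00 × 1.2913 = NZD 26,342.52
NZD 26,342.52 × 6.1911 = NOK 163,089.18
NOK 163,089.18 × 0.64429 = CNY 105,076.73

CNY 105,076.73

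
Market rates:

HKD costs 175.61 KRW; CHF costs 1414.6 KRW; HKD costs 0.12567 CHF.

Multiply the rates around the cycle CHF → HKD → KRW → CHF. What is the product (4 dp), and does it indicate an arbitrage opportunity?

0.9878 (arbitrage exists)

Around CHF → HKD → KRW → CHF: 1 ÷ 0.12567 × 175.61 ÷ 1414.6 = 0.987834
Product < 1; profitable direction is CHF → KRW → HKD → CHF.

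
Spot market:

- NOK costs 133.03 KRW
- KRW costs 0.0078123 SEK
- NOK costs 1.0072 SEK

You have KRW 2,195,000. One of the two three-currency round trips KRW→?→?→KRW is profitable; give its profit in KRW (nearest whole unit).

Profit: KRW 69,891

Profitable loop is KRW → SEK → NOK → KRW:
KRW 2,195,000 × 0.0078123 = SEK 17,148.00
SEK 17,148.00 ÷ 1.0072 = NOK 17,025.42
NOK 17,025.42 × 133.03 = KRW 2,264,891
Profit = KRW 2,264,891 − KRW 2,195,000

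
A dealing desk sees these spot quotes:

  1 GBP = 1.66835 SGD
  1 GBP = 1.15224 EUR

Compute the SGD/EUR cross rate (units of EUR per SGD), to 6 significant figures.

SGD/EUR = 0.690646

1 SGD ÷ 1.66835 = 0.599395 GBP
0.599395 GBP × 1.15224 = 0.690646 EUR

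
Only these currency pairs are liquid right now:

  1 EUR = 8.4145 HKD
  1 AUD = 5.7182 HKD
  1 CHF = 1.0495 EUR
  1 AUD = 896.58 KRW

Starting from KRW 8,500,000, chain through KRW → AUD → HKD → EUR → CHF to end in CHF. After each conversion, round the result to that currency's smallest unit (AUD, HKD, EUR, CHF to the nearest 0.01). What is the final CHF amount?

CHF 6,138.73

KRW 8,500,000 ÷ 896.58 = AUD 9,480.47
AUD 9,480.47 × 5.7182 = HKD 54,211.22
HKD 54,211.22 ÷ 8.4145 = EUR 6,442.60
EUR 6,442.60 ÷ 1.0495 = CHF 6,138.73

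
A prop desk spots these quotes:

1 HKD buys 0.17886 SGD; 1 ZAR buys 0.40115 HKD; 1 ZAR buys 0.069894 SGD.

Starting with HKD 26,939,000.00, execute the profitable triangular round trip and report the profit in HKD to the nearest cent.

Profit: HKD 715,231.72

Profitable loop is HKD → SGD → ZAR → HKD:
HKD 26,939,000.00 × 0.17886 = SGD 4,818,309.54
SGD 4,818,309.54 ÷ 0.069894 = ZAR 68,937,384.32
ZAR 68,937,384.32 × 0.40115 = HKD 27,654,231.72
Profit = HKD 27,654,231.72 − HKD 26,939,000.00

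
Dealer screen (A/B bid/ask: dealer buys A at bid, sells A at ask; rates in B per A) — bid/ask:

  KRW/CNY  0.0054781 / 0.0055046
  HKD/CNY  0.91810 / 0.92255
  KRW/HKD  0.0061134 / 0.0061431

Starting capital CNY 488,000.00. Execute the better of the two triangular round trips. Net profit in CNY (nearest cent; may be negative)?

Best loop CNY → KRW → HKD → CNY:
CNY 488,000.00 ÷ 0.0055046 (buy KRW at ask) = KRW 88,653,126
KRW 88,653,126 × 0.0061134 (sell KRW at bid) = HKD 541,972.02
HKD 541,972.02 × 0.91810 (sell HKD at bid) = CNY 497,584.51

Net profit: CNY 9,584.51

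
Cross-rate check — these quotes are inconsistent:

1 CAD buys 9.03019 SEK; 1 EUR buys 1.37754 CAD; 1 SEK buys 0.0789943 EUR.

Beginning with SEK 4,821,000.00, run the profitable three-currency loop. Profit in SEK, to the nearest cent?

Profit: SEK 85,143.76

Profitable loop is SEK → CAD → EUR → SEK:
SEK 4,821,000.00 ÷ 9.03019 = CAD 533,875.81
CAD 533,875.81 ÷ 1.37754 = EUR 387,557.39
EUR 387,557.39 ÷ 0.0789943 = SEK 4,906,143.76
Profit = SEK 4,906,143.76 − SEK 4,821,000.00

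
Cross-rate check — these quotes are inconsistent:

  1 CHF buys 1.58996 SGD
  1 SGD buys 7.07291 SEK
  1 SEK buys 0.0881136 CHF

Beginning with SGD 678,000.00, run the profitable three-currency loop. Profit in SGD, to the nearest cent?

Profitable loop is SGD → CHF → SEK → SGD:
SGD 678,000.00 ÷ 1.58996 = CHF 426,425.82
CHF 426,425.82 ÷ 0.0881136 = SEK 4,839,500.62
SEK 4,839,500.62 ÷ 7.07291 = SGD 684,230.48
Profit = SGD 684,230.48 − SGD 678,000.00

Profit: SGD 6,230.48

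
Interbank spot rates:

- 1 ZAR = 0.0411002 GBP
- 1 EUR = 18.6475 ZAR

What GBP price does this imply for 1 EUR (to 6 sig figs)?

1 EUR × 18.6475 = 18.6475 ZAR
18.6475 ZAR × 0.0411002 = 0.766416 GBP

EUR/GBP = 0.766416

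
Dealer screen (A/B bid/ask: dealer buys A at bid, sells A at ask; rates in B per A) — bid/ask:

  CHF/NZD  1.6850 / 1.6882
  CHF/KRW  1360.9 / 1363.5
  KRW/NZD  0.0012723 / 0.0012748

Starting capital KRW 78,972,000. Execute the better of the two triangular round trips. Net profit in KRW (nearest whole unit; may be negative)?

Best loop KRW → NZD → CHF → KRW:
KRW 78,972,000 × 0.0012723 (sell KRW at bid) = NZD 100,476.08
NZD 100,476.08 ÷ 1.6882 (buy CHF at ask) = CHF 59,516.69
CHF 59,516.69 × 1360.9 (sell CHF at bid) = KRW 80,996,263

Net profit: KRW 2,024,263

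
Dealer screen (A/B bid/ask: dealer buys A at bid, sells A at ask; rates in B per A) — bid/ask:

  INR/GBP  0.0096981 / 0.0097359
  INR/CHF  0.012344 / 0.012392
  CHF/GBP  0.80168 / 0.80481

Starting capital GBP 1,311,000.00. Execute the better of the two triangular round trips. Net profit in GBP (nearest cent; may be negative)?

Best loop GBP → INR → CHF → GBP:
GBP 1,311,000.00 ÷ 0.0097359 (buy INR at ask) = INR 134,656,272.15
INR 134,656,272.15 × 0.012344 (sell INR at bid) = CHF 1,662,197.02
CHF 1,662,197.02 × 0.80168 (sell CHF at bid) = GBP 1,332,550.11

Net profit: GBP 21,550.11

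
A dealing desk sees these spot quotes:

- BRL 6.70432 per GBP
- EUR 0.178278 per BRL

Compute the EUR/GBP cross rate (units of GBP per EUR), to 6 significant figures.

EUR/GBP = 0.836657

1 EUR ÷ 0.178278 = 5.60922 BRL
5.60922 BRL ÷ 6.70432 = 0.836657 GBP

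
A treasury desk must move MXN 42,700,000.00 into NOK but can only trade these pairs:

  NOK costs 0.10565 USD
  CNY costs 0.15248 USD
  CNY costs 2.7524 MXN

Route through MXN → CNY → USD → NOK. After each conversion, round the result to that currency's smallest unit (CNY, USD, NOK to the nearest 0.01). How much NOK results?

NOK 22,390,289.45

MXN 42,700,000.00 ÷ 2.7524 = CNY 15,513,733.47
CNY 15,513,733.47 × 0.15248 = USD 2,365,534.08
USD 2,365,534.08 ÷ 0.10565 = NOK 22,390,289.45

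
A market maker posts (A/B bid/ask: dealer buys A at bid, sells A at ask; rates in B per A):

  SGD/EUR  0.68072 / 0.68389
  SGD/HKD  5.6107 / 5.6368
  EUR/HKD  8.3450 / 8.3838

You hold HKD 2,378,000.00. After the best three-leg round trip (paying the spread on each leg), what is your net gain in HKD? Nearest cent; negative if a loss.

Best loop HKD → SGD → EUR → HKD:
HKD 2,378,000.00 ÷ 5.6368 (buy SGD at ask) = SGD 421,870.56
SGD 421,870.56 × 0.68072 (sell SGD at bid) = EUR 287,175.73
EUR 287,175.73 × 8.3450 (sell EUR at bid) = HKD 2,396,481.47

Net profit: HKD 18,481.47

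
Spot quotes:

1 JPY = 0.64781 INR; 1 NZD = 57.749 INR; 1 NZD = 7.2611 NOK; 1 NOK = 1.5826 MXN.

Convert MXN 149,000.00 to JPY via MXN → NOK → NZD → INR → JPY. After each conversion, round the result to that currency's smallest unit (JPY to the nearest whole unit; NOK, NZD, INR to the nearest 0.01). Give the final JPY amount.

JPY 1,155,871

MXN 149,000.00 ÷ 1.5826 = NOK 94,148.87
NOK 94,148.87 ÷ 7.2611 = NZD 12,966.20
NZD 12,966.20 × 57.749 = INR 748,785.08
INR 748,785.08 ÷ 0.64781 = JPY 1,155,871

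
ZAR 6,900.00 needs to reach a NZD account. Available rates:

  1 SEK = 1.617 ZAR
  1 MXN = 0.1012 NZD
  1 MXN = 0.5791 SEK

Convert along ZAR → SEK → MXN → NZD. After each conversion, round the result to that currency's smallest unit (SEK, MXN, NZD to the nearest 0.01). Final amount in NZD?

NZD 745.70

ZAR 6,900.00 ÷ 1.617 = SEK 4,267.16
SEK 4,267.16 ÷ 0.5791 = MXN 7,368.61
MXN 7,368.61 × 0.1012 = NZD 745.70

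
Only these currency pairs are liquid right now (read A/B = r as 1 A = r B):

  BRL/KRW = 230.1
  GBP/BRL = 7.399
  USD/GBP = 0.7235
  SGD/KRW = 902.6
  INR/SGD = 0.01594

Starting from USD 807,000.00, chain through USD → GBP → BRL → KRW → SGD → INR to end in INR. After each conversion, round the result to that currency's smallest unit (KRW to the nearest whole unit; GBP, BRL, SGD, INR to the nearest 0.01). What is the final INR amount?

USD 807,000.00 × 0.7235 = GBP 583,864.50
GBP 583,864.50 × 7.399 = BRL 4,320,013.44
BRL 4,320,013.44 × 230.1 = KRW 994,035,093
KRW 994,035,093 ÷ 902.6 = SGD 1,101,301.90
SGD 1,101,301.90 ÷ 0.01594 = INR 69,090,457.97

INR 69,090,457.97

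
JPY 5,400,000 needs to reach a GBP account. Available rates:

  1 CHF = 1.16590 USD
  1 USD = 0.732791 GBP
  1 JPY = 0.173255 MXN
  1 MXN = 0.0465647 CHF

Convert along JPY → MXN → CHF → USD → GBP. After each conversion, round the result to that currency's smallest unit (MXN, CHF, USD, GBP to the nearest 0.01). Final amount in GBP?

GBP 37,220.12

JPY 5,400,000 × 0.173255 = MXN 935,577.00
MXN 935,577.00 × 0.0465647 = CHF 43,564.86
CHF 43,564.86 × 1.16590 = USD 50,792.27
USD 50,792.27 × 0.732791 = GBP 37,220.12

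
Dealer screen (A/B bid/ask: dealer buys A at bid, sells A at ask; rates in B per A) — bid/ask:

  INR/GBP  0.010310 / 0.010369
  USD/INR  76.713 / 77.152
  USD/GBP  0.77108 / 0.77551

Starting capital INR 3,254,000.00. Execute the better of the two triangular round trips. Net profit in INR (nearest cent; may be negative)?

Best loop INR → GBP → USD → INR:
INR 3,254,000.00 × 0.010310 (sell INR at bid) = GBP 33,548.74
GBP 33,548.74 ÷ 0.77551 (buy USD at ask) = USD 43,260.23
USD 43,260.23 × 76.713 (sell USD at bid) = INR 3,318,621.93

Net profit: INR 64,621.93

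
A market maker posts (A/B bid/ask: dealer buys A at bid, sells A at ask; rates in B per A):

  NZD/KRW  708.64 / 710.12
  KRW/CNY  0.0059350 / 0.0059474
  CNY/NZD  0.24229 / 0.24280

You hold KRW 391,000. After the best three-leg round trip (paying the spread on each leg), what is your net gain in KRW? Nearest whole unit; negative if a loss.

Best loop KRW → CNY → NZD → KRW:
KRW 391,000 × 0.0059350 (sell KRW at bid) = CNY 2,320.59
CNY 2,320.59 × 0.24229 (sell CNY at bid) = NZD 562.25
NZD 562.25 × 708.64 (sell NZD at bid) = KRW 398,436

Net profit: KRW 7,436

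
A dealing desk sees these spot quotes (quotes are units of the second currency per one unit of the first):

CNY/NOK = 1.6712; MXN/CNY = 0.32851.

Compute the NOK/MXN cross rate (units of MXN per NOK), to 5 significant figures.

NOK/MXN = 1.8215

1 NOK ÷ 1.6712 = 0.598372 CNY
0.598372 CNY ÷ 0.32851 = 1.82147 MXN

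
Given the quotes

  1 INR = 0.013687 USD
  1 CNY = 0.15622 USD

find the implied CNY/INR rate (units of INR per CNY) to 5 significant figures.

CNY/INR = 11.414

1 CNY × 0.15622 = 0.15622 USD
0.15622 USD ÷ 0.013687 = 11.4138 INR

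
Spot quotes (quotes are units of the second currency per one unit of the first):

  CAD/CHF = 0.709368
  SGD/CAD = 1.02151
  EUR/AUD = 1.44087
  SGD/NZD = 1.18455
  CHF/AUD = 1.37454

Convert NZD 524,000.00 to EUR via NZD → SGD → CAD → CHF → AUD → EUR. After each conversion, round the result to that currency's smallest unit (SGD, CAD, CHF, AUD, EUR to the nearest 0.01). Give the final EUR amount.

NZD 524,000.00 ÷ 1.18455 = SGD 442,362.08
SGD 442,362.08 × 1.02151 = CAD 451,877.29
CAD 451,877.29 × 0.709368 = CHF 320,547.29
CHF 320,547.29 × 1.37454 = AUD 440,605.07
AUD 440,605.07 ÷ 1.44087 = EUR 305,790.99

EUR 305,790.99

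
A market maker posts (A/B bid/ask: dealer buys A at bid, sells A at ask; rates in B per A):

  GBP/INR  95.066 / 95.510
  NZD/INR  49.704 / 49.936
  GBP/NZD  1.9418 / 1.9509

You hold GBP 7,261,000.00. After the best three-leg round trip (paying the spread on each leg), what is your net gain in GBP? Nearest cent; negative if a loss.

Net profit: GBP 76,420.84

Best loop GBP → NZD → INR → GBP:
GBP 7,261,000.00 × 1.9418 (sell GBP at bid) = NZD 14,099,409.80
NZD 14,099,409.80 × 49.704 (sell NZD at bid) = INR 700,797,064.70
INR 700,797,064.70 ÷ 95.510 (buy GBP at ask) = GBP 7,337,420.84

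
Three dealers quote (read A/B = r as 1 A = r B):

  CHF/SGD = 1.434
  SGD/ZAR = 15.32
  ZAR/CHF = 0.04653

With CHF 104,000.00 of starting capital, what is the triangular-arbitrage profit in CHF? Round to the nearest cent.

Profit: CHF 2,310.05

Profitable loop is CHF → SGD → ZAR → CHF:
CHF 104,000.00 × 1.434 = SGD 149,136.00
SGD 149,136.00 × 15.32 = ZAR 2,284,763.52
ZAR 2,284,763.52 × 0.04653 = CHF 106,310.05
Profit = CHF 106,310.05 − CHF 104,000.00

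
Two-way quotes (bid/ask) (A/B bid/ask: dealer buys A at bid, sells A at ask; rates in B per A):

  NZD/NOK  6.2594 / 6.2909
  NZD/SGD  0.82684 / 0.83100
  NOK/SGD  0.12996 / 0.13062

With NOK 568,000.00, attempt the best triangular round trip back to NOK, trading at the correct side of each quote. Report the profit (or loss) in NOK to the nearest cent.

Best loop NOK → NZD → SGD → NOK:
NOK 568,000.00 ÷ 6.2909 (buy NZD at ask) = NZD 90,289.15
NZD 90,289.15 × 0.82684 (sell NZD at bid) = SGD 74,654.68
SGD 74,654.68 ÷ 0.13062 (buy NOK at ask) = NOK 571,540.95

Net profit: NOK 3,540.95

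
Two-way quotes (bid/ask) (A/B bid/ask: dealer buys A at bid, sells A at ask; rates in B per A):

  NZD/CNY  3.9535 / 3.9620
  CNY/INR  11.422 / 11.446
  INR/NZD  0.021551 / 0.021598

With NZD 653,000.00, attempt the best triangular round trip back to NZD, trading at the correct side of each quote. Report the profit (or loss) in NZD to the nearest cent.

Best loop NZD → INR → CNY → NZD:
NZD 653,000.00 ÷ 0.021598 (buy INR at ask) = INR 30,234,280.95
INR 30,234,280.95 ÷ 11.446 (buy CNY at ask) = CNY 2,641,471.34
CNY 2,641,471.34 ÷ 3.9620 (buy NZD at ask) = NZD 666,701.50

Net profit: NZD 13,701.50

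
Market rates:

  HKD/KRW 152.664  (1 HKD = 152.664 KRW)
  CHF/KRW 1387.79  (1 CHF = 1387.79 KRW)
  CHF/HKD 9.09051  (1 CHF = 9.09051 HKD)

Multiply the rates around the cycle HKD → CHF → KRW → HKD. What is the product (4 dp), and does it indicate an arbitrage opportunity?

1.0000 (no arbitrage)

Around HKD → CHF → KRW → HKD: 1 ÷ 9.09051 × 1387.79 ÷ 152.664 = 0.999997
Product ≈ 1 (deviation 0.000%, within rounding noise).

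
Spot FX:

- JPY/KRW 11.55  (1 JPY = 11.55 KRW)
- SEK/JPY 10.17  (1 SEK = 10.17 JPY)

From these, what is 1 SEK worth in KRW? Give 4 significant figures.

1 SEK × 10.17 = 10.17 JPY
10.17 JPY × 11.55 = 117.464 KRW

SEK/KRW = 117.5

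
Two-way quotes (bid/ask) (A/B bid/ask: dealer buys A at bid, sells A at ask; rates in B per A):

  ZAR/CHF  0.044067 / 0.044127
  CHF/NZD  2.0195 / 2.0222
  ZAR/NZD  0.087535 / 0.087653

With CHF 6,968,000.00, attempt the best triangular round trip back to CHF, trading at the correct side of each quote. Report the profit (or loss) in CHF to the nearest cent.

Net profit: CHF 106,548.04

Best loop CHF → NZD → ZAR → CHF:
CHF 6,968,000.00 × 2.0195 (sell CHF at bid) = NZD 14,071,876.00
NZD 14,071,876.00 ÷ 0.087653 (buy ZAR at ask) = ZAR 160,540,723.08
ZAR 160,540,723.08 × 0.044067 (sell ZAR at bid) = CHF 7,074,548.04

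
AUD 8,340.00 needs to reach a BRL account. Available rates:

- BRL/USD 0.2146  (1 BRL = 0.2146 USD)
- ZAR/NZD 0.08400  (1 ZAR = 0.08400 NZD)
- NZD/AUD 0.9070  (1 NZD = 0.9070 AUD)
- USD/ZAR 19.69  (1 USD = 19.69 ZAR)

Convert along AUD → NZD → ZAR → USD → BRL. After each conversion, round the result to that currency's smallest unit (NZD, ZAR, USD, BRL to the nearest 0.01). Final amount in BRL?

AUD 8,340.00 ÷ 0.9070 = NZD 9,195.15
NZD 9,195.15 ÷ 0.08400 = ZAR 109,466.07
ZAR 109,466.07 ÷ 19.69 = USD 5,559.48
USD 5,559.48 ÷ 0.2146 = BRL 25,906.24

BRL 25,906.24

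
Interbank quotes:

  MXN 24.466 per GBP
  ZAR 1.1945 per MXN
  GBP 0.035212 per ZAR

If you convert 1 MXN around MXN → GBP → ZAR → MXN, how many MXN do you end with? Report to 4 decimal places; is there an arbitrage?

Around MXN → GBP → ZAR → MXN: 1 ÷ 24.466 ÷ 0.035212 ÷ 1.1945 = 0.971763
Product < 1; profitable direction is MXN → ZAR → GBP → MXN.

0.9718 (arbitrage exists)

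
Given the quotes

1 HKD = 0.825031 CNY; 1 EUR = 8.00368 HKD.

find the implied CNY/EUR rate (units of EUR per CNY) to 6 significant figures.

CNY/EUR = 0.151440

1 CNY ÷ 0.825031 = 1.21208 HKD
1.21208 HKD ÷ 8.00368 = 0.15144 EUR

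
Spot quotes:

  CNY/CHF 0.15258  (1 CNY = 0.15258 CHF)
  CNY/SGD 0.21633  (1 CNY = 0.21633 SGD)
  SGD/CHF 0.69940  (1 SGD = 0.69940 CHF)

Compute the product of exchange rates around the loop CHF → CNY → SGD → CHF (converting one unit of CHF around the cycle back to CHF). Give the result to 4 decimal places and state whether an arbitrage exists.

Around CHF → CNY → SGD → CHF: 1 ÷ 0.15258 × 0.21633 × 0.69940 = 0.991619
Product < 1; profitable direction is CHF → SGD → CNY → CHF.

0.9916 (arbitrage exists)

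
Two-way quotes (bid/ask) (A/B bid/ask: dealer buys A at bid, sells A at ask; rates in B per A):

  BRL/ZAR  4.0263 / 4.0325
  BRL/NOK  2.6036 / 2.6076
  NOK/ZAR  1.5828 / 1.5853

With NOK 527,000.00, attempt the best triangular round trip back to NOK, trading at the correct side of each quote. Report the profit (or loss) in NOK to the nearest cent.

Best loop NOK → ZAR → BRL → NOK:
NOK 527,000.00 × 1.5828 (sell NOK at bid) = ZAR 834,135.60
ZAR 834,135.60 ÷ 4.0325 (buy BRL at ask) = BRL 206,853.22
BRL 206,853.22 × 2.6036 (sell BRL at bid) = NOK 538,563.04

Net profit: NOK 11,563.04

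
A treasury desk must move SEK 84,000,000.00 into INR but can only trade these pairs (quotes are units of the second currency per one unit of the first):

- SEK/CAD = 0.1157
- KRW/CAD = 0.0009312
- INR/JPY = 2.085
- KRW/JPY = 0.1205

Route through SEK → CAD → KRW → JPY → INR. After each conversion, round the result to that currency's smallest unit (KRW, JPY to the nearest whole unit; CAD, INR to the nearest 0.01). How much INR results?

INR 603,185,183.69

SEK 84,000,000.00 × 0.1157 = CAD 9,718,800.00
CAD 9,718,800.00 ÷ 0.0009312 = KRW 10,436,855,670
KRW 10,436,855,670 × 0.1205 = JPY 1,257,641,108
JPY 1,257,641,108 ÷ 2.085 = INR 603,185,183.69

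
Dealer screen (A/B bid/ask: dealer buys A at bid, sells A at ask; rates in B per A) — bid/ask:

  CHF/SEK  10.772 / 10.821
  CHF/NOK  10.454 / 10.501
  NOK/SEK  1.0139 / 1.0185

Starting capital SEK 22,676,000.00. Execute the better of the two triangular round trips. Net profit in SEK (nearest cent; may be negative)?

Net profit: SEK 162,685.35

Best loop SEK → NOK → CHF → SEK:
SEK 22,676,000.00 ÷ 1.0185 (buy NOK at ask) = NOK 22,264,113.89
NOK 22,264,113.89 ÷ 10.501 (buy CHF at ask) = CHF 2,120,189.88
CHF 2,120,189.88 × 10.772 (sell CHF at bid) = SEK 22,838,685.35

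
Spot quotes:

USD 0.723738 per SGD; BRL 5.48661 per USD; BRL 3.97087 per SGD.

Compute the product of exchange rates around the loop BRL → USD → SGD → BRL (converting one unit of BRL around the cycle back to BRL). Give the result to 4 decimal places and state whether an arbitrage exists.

1.0000 (no arbitrage)

Around BRL → USD → SGD → BRL: 1 ÷ 5.48661 ÷ 0.723738 × 3.97087 = 1.000000
Product ≈ 1 (deviation 0.000%, within rounding noise).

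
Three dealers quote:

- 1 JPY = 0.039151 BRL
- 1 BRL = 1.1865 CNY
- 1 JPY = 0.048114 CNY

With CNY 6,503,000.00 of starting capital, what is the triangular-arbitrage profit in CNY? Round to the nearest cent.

Profitable loop is CNY → BRL → JPY → CNY:
CNY 6,503,000.00 ÷ 1.1865 = BRL 5,480,825.96
BRL 5,480,825.96 ÷ 0.039151 = JPY 139,991,979
JPY 139,991,979 × 0.048114 = CNY 6,735,574.06
Profit = CNY 6,735,574.06 − CNY 6,503,000.00

Profit: CNY 232,574.06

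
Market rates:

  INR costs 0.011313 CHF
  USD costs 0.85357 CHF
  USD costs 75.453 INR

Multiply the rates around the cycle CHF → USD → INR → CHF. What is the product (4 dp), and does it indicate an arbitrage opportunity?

1.0000 (no arbitrage)

Around CHF → USD → INR → CHF: 1 ÷ 0.85357 × 75.453 × 0.011313 = 1.000035
Product ≈ 1 (deviation 0.003%, within rounding noise).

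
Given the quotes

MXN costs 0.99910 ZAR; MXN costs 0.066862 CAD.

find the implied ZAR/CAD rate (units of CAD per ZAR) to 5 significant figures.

1 ZAR ÷ 0.99910 = 1.0009 MXN
1.0009 MXN × 0.066862 = 0.0669222 CAD

ZAR/CAD = 0.066922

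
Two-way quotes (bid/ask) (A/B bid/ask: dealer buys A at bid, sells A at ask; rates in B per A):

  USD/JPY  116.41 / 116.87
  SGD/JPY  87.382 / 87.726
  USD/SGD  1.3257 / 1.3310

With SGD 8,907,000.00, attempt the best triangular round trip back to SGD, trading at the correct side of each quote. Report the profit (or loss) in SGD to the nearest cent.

Best loop SGD → USD → JPY → SGD:
SGD 8,907,000.00 ÷ 1.3310 (buy USD at ask) = USD 6,691,960.93
USD 6,691,960.93 × 116.41 (sell USD at bid) = JPY 779,011,172
JPY 779,011,172 ÷ 87.726 (buy SGD at ask) = SGD 8,880,048.93

Net result: SGD -26,951.07 (no profitable arbitrage after spreads)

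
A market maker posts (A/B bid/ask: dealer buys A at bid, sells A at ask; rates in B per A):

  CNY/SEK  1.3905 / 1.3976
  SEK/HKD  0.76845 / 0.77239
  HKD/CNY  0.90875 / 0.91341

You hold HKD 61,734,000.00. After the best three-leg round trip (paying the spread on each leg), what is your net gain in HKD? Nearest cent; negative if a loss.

Net profit: HKD 875,339.37

Best loop HKD → SEK → CNY → HKD:
HKD 61,734,000.00 ÷ 0.77239 (buy SEK at ask) = SEK 79,925,944.15
SEK 79,925,944.15 ÷ 1.3976 (buy CNY at ask) = CNY 57,187,996.67
CNY 57,187,996.67 ÷ 0.91341 (buy HKD at ask) = HKD 62,609,339.37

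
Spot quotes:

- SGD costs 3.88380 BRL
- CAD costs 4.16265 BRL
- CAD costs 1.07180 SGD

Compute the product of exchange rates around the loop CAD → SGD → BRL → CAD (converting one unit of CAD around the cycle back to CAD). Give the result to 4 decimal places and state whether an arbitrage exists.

Around CAD → SGD → BRL → CAD: 1 × 1.07180 × 3.88380 ÷ 4.16265 = 1.000002
Product ≈ 1 (deviation 0.000%, within rounding noise).

1.0000 (no arbitrage)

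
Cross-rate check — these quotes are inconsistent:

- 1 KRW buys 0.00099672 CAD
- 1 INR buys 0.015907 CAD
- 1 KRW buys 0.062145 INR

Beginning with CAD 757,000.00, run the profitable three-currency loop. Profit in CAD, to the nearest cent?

Profitable loop is CAD → INR → KRW → CAD:
CAD 757,000.00 ÷ 0.015907 = INR 47,589,111.71
INR 47,589,111.71 ÷ 0.062145 = KRW 765,775,392
KRW 765,775,392 × 0.00099672 = CAD 763,263.65
Profit = CAD 763,263.65 − CAD 757,000.00

Profit: CAD 6,263.65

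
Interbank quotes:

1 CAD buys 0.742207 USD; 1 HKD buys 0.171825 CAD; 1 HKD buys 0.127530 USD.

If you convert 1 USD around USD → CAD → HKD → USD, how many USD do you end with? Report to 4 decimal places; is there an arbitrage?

Around USD → CAD → HKD → USD: 1 ÷ 0.742207 ÷ 0.171825 × 0.127530 = 1.000002
Product ≈ 1 (deviation 0.000%, within rounding noise).

1.0000 (no arbitrage)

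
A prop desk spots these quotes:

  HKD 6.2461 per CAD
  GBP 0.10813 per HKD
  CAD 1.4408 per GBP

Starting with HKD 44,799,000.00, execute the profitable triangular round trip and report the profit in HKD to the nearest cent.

Profitable loop is HKD → CAD → GBP → HKD:
HKD 44,799,000.00 ÷ 6.2461 = CAD 7,172,315.52
CAD 7,172,315.52 ÷ 1.4408 = GBP 4,978,009.11
GBP 4,978,009.11 ÷ 0.10813 = HKD 46,037,261.72
Profit = HKD 46,037,261.72 − HKD 44,799,000.00

Profit: HKD 1,238,261.72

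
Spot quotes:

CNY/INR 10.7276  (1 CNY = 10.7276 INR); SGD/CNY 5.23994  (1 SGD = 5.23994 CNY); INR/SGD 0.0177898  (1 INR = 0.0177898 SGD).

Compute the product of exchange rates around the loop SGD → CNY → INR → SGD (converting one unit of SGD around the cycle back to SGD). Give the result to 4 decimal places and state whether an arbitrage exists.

1.0000 (no arbitrage)

Around SGD → CNY → INR → SGD: 1 × 5.23994 × 10.7276 × 0.0177898 = 1.000000
Product ≈ 1 (deviation 0.000%, within rounding noise).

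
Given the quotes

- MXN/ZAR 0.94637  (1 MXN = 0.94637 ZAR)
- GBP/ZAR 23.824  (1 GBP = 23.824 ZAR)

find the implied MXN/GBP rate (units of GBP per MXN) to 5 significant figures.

MXN/GBP = 0.039723

1 MXN × 0.94637 = 0.94637 ZAR
0.94637 ZAR ÷ 23.824 = 0.0397234 GBP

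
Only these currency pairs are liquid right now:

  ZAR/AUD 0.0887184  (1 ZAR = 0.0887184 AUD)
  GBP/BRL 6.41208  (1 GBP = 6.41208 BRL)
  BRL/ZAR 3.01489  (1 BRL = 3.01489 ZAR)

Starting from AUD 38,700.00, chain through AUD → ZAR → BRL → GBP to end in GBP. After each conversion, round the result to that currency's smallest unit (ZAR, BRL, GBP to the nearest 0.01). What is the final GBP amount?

GBP 22,564.56

AUD 38,700.00 ÷ 0.0887184 = ZAR 436,211.65
ZAR 436,211.65 ÷ 3.01489 = BRL 144,685.76
BRL 144,685.76 ÷ 6.41208 = GBP 22,564.56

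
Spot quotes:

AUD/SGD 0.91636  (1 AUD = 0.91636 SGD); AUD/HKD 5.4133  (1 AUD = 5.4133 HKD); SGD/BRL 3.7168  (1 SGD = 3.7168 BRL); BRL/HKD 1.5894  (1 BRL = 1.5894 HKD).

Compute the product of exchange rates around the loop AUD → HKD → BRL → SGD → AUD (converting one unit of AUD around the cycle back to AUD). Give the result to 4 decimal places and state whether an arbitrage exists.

Around AUD → HKD → BRL → SGD → AUD: 1 × 5.4133 ÷ 1.5894 ÷ 3.7168 ÷ 0.91636 = 0.999985
Product ≈ 1 (deviation 0.001%, within rounding noise).

1.0000 (no arbitrage)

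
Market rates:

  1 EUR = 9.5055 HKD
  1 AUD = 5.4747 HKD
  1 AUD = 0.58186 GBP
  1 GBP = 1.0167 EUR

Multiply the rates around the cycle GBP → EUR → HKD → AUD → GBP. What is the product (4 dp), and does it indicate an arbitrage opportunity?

Around GBP → EUR → HKD → AUD → GBP: 1 × 1.0167 × 9.5055 ÷ 5.4747 × 0.58186 = 1.027131
Product > 1; profitable direction is GBP → EUR → HKD → AUD → GBP.

1.0271 (arbitrage exists)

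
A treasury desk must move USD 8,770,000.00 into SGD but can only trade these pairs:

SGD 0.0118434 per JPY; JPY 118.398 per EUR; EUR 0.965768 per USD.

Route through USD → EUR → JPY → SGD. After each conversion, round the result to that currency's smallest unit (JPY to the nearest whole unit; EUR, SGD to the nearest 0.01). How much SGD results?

USD 8,770,000.00 × 0.965768 = EUR 8,469,785.36
EUR 8,469,785.36 × 118.398 = JPY 1,002,805,647
JPY 1,002,805,647 × 0.0118434 = SGD 11,876,628.40

SGD 11,876,628.40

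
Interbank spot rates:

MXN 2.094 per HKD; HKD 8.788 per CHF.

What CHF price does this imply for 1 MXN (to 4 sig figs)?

1 MXN ÷ 2.094 = 0.477555 HKD
0.477555 HKD ÷ 8.788 = 0.0543417 CHF

MXN/CHF = 0.05434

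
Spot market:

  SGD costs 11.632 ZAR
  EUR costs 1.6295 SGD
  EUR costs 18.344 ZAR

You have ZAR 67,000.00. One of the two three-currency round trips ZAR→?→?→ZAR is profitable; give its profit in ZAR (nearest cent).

Profitable loop is ZAR → EUR → SGD → ZAR:
ZAR 67,000.00 ÷ 18.344 = EUR 3,652.42
EUR 3,652.42 × 1.6295 = SGD 5,951.62
SGD 5,951.62 × 11.632 = ZAR 69,229.23
Profit = ZAR 69,229.23 − ZAR 67,000.00

Profit: ZAR 2,229.23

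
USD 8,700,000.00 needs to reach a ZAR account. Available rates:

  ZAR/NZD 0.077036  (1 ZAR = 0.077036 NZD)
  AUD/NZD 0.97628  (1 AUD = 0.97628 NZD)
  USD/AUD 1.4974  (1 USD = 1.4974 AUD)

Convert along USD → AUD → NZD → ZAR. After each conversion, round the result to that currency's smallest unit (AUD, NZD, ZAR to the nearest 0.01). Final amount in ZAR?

USD 8,700,000.00 × 1.4974 = AUD 13,027,380.00
AUD 13,027,380.00 × 0.97628 = NZD 12,718,370.55
NZD 12,718,370.55 ÷ 0.077036 = ZAR 165,096,455.55

ZAR 165,096,455.55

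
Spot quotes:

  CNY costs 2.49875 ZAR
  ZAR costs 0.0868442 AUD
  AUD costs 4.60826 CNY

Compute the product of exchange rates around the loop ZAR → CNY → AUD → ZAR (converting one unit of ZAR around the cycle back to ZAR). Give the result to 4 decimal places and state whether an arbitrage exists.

1.0000 (no arbitrage)

Around ZAR → CNY → AUD → ZAR: 1 ÷ 2.49875 ÷ 4.60826 ÷ 0.0868442 = 0.999999
Product ≈ 1 (deviation 0.000%, within rounding noise).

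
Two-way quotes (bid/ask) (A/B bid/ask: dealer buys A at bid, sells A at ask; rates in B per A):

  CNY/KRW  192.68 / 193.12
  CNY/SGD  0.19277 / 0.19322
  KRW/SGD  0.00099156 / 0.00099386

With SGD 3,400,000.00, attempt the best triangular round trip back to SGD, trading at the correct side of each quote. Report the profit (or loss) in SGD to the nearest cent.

Net profit: SGD 14,804.93

Best loop SGD → KRW → CNY → SGD:
SGD 3,400,000.00 ÷ 0.00099386 (buy KRW at ask) = KRW 3,421,004,971
KRW 3,421,004,971 ÷ 193.12 (buy CNY at ask) = CNY 17,714,400.22
CNY 17,714,400.22 × 0.19277 (sell CNY at bid) = SGD 3,414,804.93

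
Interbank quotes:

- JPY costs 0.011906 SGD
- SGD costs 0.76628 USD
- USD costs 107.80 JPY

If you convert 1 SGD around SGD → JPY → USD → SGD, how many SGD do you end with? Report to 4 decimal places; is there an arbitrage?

1.0168 (arbitrage exists)

Around SGD → JPY → USD → SGD: 1 ÷ 0.011906 ÷ 107.80 ÷ 0.76628 = 1.016782
Product > 1; profitable direction is SGD → JPY → USD → SGD.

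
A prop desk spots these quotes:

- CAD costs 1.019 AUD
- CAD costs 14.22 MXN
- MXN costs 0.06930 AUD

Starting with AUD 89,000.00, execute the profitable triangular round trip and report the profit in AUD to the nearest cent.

Profitable loop is AUD → MXN → CAD → AUD:
AUD 89,000.00 ÷ 0.06930 = MXN 1,284,271.28
MXN 1,284,271.28 ÷ 14.22 = CAD 90,314.44
CAD 90,314.44 × 1.019 = AUD 92,030.41
Profit = AUD 92,030.41 − AUD 89,000.00

Profit: AUD 3,030.41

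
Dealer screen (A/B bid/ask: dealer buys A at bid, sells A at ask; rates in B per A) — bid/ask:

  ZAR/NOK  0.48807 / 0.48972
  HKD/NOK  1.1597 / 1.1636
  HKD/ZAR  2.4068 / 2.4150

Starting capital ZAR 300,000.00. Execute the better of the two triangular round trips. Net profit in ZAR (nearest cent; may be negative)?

Net profit: ZAR 2,858.42

Best loop ZAR → NOK → HKD → ZAR:
ZAR 300,000.00 × 0.48807 (sell ZAR at bid) = NOK 146,421.00
NOK 146,421.00 ÷ 1.1636 (buy HKD at ask) = HKD 125,834.48
HKD 125,834.48 × 2.4068 (sell HKD at bid) = ZAR 302,858.42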